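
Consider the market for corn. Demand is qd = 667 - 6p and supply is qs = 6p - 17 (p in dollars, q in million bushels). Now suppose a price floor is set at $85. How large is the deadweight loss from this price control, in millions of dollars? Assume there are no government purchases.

4704

Without the control the market clears where 667 - 6p = 6p - 17, i.e. p* = 57 and q* = 325.
Since 85 > 57, the floor is binding.
At p = 85: qd = 667 - 6·85 = 157 and qs = 6·85 - 17 = 493.
Quantity traded falls to 157. At q = 157 the demand price is (667 - 157)/6 = 85 and the supply price is (17 + 157)/6 = 29.
Deadweight loss = ½ · (85 - 29) · (325 - 157) = ½ · 56 · 168 = 4704.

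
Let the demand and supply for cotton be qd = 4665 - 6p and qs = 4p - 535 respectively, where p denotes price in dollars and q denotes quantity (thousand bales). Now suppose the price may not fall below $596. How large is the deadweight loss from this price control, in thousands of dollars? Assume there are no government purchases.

Without the control the market clears where 4665 - 6p = 4p - 535, i.e. p* = 520 and q* = 1545.
The floor of 596 is above the equilibrium price 520, so it binds.
At p = 596: qd = 4665 - 6·596 = 1089 and qs = 4·596 - 535 = 1849.
Quantity traded falls to 1089. At q = 1089 the demand price is (4665 - 1089)/6 = 596 and the supply price is (535 + 1089)/4 = 406.
Deadweight loss = ½ · (596 - 406) · (1545 - 1089) = ½ · 190 · 456 = 43320.

43320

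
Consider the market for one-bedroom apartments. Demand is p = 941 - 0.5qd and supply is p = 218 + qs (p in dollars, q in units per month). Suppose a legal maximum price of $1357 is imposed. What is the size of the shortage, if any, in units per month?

Rearranging demand gives qd = 1882 - 2p; rearranging supply gives qs = p - 218. Without the control the market clears where 1882 - 2p = p - 218, i.e. p* = 700 and q* = 482.
The ceiling of 1357 is above the equilibrium price 700, so it is not binding; the market clears at p* = 700, q* = 482.
Since the control does not bind, there is no shortage.

0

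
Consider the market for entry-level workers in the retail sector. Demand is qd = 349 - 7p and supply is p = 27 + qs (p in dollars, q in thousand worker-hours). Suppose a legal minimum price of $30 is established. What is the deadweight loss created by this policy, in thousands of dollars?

Rearranging supply gives qs = p - 27. Without the control the market clears where 349 - 7p = p - 27, i.e. p* = 47 and q* = 20.
The floor of 30 is below the equilibrium price 47, so it is not binding; the market clears at p* = 47, q* = 20.
Since the control does not bind, no trades are prevented and deadweight loss is zero.

0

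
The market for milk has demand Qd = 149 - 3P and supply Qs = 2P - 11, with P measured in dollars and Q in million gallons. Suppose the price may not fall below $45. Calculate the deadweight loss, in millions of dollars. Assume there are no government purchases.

Setting quantity demanded equal to quantity supplied, 149 - 3P = 2P - 11, gives P* = 32 and Q* = 53.
Since 45 > 32, the floor is binding.
At P = 45: Qd = 149 - 3·45 = 14 and Qs = 2·45 - 11 = 79.
Quantity traded falls to 14. At Q = 14 the demand price is (149 - 14)/3 = 45 and the supply price is (11 + 14)/2 = 12.5.
Deadweight loss = ½ · (45 - 12.5) · (53 - 14) = ½ · 32.5 · 39 = 633.75.

633.75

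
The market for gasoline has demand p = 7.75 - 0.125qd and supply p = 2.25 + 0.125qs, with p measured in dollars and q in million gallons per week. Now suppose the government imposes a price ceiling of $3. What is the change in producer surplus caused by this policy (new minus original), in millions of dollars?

Rearranging demand gives qd = 62 - 8p; rearranging supply gives qs = 8p - 18. Equilibrium: 62 - 8p = 8p - 18, so 80 = 16p and p* = 5, q* = 22.
Since 3 < 5, the ceiling is binding.
At p = 3: qd = 62 - 8·3 = 38 and qs = 8·3 - 18 = 6.
Producer surplus without the control is ½ · (5 - 2.25) · 22 = 30.25.
With the ceiling, producers sell 6 units at 3, so PS = ½ · (3 - 2.25) · 6 = 2.25.
Change in producer surplus = 2.25 - 30.25 = -28.

-28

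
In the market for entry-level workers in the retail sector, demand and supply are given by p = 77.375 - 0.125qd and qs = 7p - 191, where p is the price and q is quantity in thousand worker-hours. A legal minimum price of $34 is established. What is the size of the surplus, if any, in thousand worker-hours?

0

Rearranging demand gives qd = 619 - 8p. In a free market, 619 - 8p = 7p - 191 gives the equilibrium p* = 54, q* = 187.
Since 34 is below p* = 54, the floor does not bind and the free-market outcome prevails.
Since the control does not bind, there is no surplus.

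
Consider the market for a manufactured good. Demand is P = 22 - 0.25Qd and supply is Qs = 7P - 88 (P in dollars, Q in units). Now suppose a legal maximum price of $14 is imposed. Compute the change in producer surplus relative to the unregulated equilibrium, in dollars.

Rearranging demand gives Qd = 88 - 4P. Setting quantity demanded equal to quantity supplied, 88 - 4P = 7P - 88, gives P* = 16 and Q* = 24.
Because the ceiling (14) lies below the market-clearing price, it is binding.
At P = 14: Qd = 88 - 4·14 = 32 and Qs = 7·14 - 88 = 10.
Producer surplus without the control is ½ · (16 - 88/7) · 24 = 288/7.
With the ceiling, producers sell 10 units at 14, so PS = ½ · (14 - 88/7) · 10 = 50/7.
Change in producer surplus = 50/7 - 288/7 = -34.

-34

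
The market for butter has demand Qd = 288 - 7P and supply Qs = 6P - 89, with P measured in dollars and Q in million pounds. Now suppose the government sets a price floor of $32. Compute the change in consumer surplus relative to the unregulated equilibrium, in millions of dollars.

Equilibrium: 288 - 7P = 6P - 89, so 377 = 13P and P* = 29, Q* = 85.
Because the floor (32) lies above the market-clearing price, it is binding.
At P = 32: Qd = 288 - 7·32 = 64 and Qs = 6·32 - 89 = 103.
Consumer surplus without the control is ½ · (288/7 - 29) · 85 = 7225/14.
With the floor, consumers buy 64 units at 32, so CS = ½ · (288/7 - 32) · 64 = 2048/7.
Change in consumer surplus = 2048/7 - 7225/14 = -223.5.

-223.5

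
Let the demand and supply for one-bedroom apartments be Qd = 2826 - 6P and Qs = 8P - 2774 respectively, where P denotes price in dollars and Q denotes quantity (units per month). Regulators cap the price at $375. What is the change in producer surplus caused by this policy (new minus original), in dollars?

Setting quantity demanded equal to quantity supplied, 2826 - 6P = 8P - 2774, gives P* = 400 and Q* = 426.
Since 375 < 400, the ceiling is binding.
At P = 375: Qd = 2826 - 6·375 = 576 and Qs = 8·375 - 2774 = 226.
Producer surplus without the control is ½ · (400 - 346.75) · 426 = 11342.25.
With the ceiling, producers sell 226 units at 375, so PS = ½ · (375 - 346.75) · 226 = 3192.25.
Change in producer surplus = 3192.25 - 11342.25 = -8150.

-8150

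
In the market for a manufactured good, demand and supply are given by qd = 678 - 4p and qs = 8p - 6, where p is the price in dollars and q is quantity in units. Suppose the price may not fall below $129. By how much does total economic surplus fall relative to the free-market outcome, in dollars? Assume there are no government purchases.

Equilibrium: 678 - 4p = 8p - 6, so 684 = 12p and p* = 57, q* = 450.
The floor of 129 is above the equilibrium price 57, so it binds.
At p = 129: qd = 678 - 4·129 = 162 and qs = 8·129 - 6 = 1026.
Quantity traded falls to 162. At q = 162 the demand price is (678 - 162)/4 = 129 and the supply price is (6 + 162)/8 = 21.
Deadweight loss = ½ · (129 - 21) · (450 - 162) = ½ · 108 · 288 = 15552.

15552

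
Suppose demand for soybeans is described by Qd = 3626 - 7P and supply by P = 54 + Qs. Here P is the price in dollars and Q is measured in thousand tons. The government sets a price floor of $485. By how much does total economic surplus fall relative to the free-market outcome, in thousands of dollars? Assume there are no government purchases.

17500

Rearranging supply gives Qs = P - 54. Equilibrium: 3626 - 7P = P - 54, so 3680 = 8P and P* = 460, Q* = 406.
Because the floor (485) lies above the market-clearing price, it is binding.
At P = 485: Qd = 3626 - 7·485 = 231 and Qs = 485 - 54 = 431.
Quantity traded falls to 231. At Q = 231 the demand price is (3626 - 231)/7 = 485 and the supply price is 54 + 231 = 285.
Deadweight loss = ½ · (485 - 285) · (406 - 231) = ½ · 200 · 175 = 17500.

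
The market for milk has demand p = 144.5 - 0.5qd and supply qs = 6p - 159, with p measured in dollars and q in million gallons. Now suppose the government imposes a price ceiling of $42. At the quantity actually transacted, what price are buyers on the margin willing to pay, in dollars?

98

Rearranging demand gives qd = 289 - 2p. In a free market, 289 - 2p = 6p - 159 gives the equilibrium p* = 56, q* = 177.
The ceiling of 42 is below the equilibrium price 56, so it binds.
At p = 42: qd = 289 - 2·42 = 205 and qs = 6·42 - 159 = 93.
Only 93 units reach the market. On the demand curve, the marginal buyer's willingness to pay at q = 93 is (289 - 93)/2 = 98.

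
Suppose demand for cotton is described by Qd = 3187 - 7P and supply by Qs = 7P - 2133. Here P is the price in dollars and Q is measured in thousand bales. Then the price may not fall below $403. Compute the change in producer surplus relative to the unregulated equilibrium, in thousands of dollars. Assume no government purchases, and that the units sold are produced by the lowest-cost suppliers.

6566.5

Setting quantity demanded equal to quantity supplied, 3187 - 7P = 7P - 2133, gives P* = 380 and Q* = 527.
Because the floor (403) lies above the market-clearing price, it is binding.
At P = 403: Qd = 3187 - 7·403 = 366 and Qs = 7·403 - 2133 = 688.
Producer surplus without the control is ½ · (380 - 2133/7) · 527 = 277729/14.
With the floor, 366 units are sold at 403. The supply price at Q = 366 is 357, so PS = ½ · [(403 - 2133/7) + (403 - 357)] · 366 = 184830/7.
Change in producer surplus = 184830/7 - 277729/14 = 6566.5.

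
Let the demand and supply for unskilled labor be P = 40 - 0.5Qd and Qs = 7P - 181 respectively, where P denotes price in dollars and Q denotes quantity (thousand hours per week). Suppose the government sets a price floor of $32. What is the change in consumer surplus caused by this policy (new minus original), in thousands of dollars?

Rearranging demand gives Qd = 80 - 2P. Without the control the market clears where 80 - 2P = 7P - 181, i.e. P* = 29 and Q* = 22.
Since 32 > 29, the floor is binding.
At P = 32: Qd = 80 - 2·32 = 16 and Qs = 7·32 - 181 = 43.
Consumer surplus without the control is ½ · (40 - 29) · 22 = 121.
With the floor, consumers buy 16 units at 32, so CS = ½ · (40 - 32) · 16 = 64.
Change in consumer surplus = 64 - 121 = -57.

-57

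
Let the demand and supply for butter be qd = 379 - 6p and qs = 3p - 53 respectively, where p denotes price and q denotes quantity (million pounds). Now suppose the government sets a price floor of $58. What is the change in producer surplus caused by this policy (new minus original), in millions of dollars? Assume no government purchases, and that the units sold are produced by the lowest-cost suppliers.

-290

Without the control the market clears where 379 - 6p = 3p - 53, i.e. p* = 48 and q* = 91.
Because the floor (58) lies above the market-clearing price, it is binding.
At p = 58: qd = 379 - 6·58 = 31 and qs = 3·58 - 53 = 121.
Producer surplus without the control is ½ · (48 - 53/3) · 91 = 8281/6.
With the floor, 31 units are sold at 58. The supply price at q = 31 is 28, so PS = ½ · [(58 - 53/3) + (58 - 28)] · 31 = 6541/6.
Change in producer surplus = 6541/6 - 8281/6 = -290.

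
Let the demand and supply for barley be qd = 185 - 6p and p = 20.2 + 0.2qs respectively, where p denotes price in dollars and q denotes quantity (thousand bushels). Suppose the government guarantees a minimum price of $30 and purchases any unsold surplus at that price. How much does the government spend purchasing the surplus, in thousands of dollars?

1320

Rearranging supply gives qs = 5p - 101. Setting quantity demanded equal to quantity supplied, 185 - 6p = 5p - 101, gives p* = 26 and q* = 29.
Because the floor (30) lies above the market-clearing price, it is binding.
At p = 30: qd = 185 - 6·30 = 5 and qs = 5·30 - 101 = 49.
Surplus = qs - qd = 44.
Government expenditure = surplus × support price = 44 × 30 = 1320.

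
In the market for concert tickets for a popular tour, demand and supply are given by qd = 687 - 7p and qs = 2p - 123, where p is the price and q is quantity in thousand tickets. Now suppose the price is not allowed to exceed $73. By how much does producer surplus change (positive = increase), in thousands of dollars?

Setting quantity demanded equal to quantity supplied, 687 - 7p = 2p - 123, gives p* = 90 and q* = 57.
Because the ceiling (73) lies below the market-clearing price, it is binding.
At p = 73: qd = 687 - 7·73 = 176 and qs = 2·73 - 123 = 23.
Producer surplus without the control is ½ · (90 - 61.5) · 57 = 812.25.
With the ceiling, producers sell 23 units at 73, so PS = ½ · (73 - 61.5) · 23 = 132.25.
Change in producer surplus = 132.25 - 812.25 = -680.

-680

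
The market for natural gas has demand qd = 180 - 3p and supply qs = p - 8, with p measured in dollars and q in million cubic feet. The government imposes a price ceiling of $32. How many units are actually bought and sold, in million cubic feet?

24

Setting quantity demanded equal to quantity supplied, 180 - 3p = p - 8, gives p* = 47 and q* = 39.
Because the ceiling (32) lies below the market-clearing price, it is binding.
At p = 32: qd = 180 - 3·32 = 84 and qs = 32 - 8 = 24.
The quantity actually transacted is the short side, supply: 24.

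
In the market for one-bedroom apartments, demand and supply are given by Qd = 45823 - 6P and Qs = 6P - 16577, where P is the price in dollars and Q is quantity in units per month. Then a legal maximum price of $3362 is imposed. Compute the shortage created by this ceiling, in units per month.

Setting quantity demanded equal to quantity supplied, 45823 - 6P = 6P - 16577, gives P* = 5200 and Q* = 14623.
The ceiling of 3362 is below the equilibrium price 5200, so it binds.
At P = 3362: Qd = 45823 - 6·3362 = 25651 and Qs = 6·3362 - 16577 = 3595.
Shortage = Qd - Qs = 25651 - 3595 = 22056.

22056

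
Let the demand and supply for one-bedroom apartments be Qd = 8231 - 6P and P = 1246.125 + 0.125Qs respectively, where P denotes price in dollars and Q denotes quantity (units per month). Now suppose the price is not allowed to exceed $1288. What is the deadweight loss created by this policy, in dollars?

Rearranging supply gives Qs = 8P - 9969. Equilibrium: 8231 - 6P = 8P - 9969, so 18200 = 14P and P* = 1300, Q* = 431.
Since 1288 < 1300, the ceiling is binding.
At P = 1288: Qd = 8231 - 6·1288 = 503 and Qs = 8·1288 - 9969 = 335.
Quantity traded falls to 335. At Q = 335 the demand price is (8231 - 335)/6 = 1316 and the supply price is (9969 + 335)/8 = 1288.
Deadweight loss = ½ · (1316 - 1288) · (431 - 335) = ½ · 28 · 96 = 1344.

1344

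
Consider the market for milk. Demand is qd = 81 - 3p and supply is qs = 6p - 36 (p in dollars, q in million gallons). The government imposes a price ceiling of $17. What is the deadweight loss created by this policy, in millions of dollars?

0

Without the control the market clears where 81 - 3p = 6p - 36, i.e. p* = 13 and q* = 42.
Since 17 is above p* = 13, the ceiling does not bind and the free-market outcome prevails.
Since the control does not bind, no trades are prevented and deadweight loss is zero.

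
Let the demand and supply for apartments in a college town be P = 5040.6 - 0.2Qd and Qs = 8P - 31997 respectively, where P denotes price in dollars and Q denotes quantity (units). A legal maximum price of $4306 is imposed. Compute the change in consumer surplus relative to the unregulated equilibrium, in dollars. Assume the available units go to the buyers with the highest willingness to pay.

Rearranging demand gives Qd = 25203 - 5P. Without the control the market clears where 25203 - 5P = 8P - 31997, i.e. P* = 4400 and Q* = 3203.
Since 4306 < 4400, the ceiling is binding.
At P = 4306: Qd = 25203 - 5·4306 = 3673 and Qs = 8·4306 - 31997 = 2451.
Consumer surplus without the control is ½ · (5040.6 - 4400) · 3203 = 1025920.9.
With the ceiling, 2451 units are sold at 4306 (assume they go to the highest-value buyers). The demand price at Q = 2451 is 4550.4, so CS = ½ · [(5040.6 - 4306) + (4550.4 - 4306)] · 2451 = 1199764.5.
Change in consumer surplus = 1199764.5 - 1025920.9 = 173843.6.

173843.6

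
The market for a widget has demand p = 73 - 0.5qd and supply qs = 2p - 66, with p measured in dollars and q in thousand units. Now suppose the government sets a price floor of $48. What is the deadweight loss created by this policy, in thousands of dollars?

Rearranging demand gives qd = 146 - 2p. Without the control the market clears where 146 - 2p = 2p - 66, i.e. p* = 53 and q* = 40.
Since 48 is below p* = 53, the floor does not bind and the free-market outcome prevails.
Since the control does not bind, no trades are prevented and deadweight loss is zero.

0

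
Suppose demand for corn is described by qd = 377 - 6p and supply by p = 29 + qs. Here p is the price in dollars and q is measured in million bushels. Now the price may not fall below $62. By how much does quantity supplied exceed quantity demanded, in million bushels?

Rearranging supply gives qs = p - 29. Without the control the market clears where 377 - 6p = p - 29, i.e. p* = 58 and q* = 29.
Since 62 > 58, the floor is binding.
At p = 62: qd = 377 - 6·62 = 5 and qs = 62 - 29 = 33.
Surplus = qs - qd = 33 - 5 = 28.

28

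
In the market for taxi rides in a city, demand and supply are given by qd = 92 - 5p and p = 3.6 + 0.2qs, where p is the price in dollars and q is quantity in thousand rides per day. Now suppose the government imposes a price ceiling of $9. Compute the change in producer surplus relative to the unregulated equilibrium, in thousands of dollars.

Rearranging supply gives qs = 5p - 18. In a free market, 92 - 5p = 5p - 18 gives the equilibrium p* = 11, q* = 37.
The ceiling of 9 is below the equilibrium price 11, so it binds.
At p = 9: qd = 92 - 5·9 = 47 and qs = 5·9 - 18 = 27.
Producer surplus without the control is ½ · (11 - 3.6) · 37 = 136.9.
With the ceiling, producers sell 27 units at 9, so PS = ½ · (9 - 3.6) · 27 = 72.9.
Change in producer surplus = 72.9 - 136.9 = -64.

-64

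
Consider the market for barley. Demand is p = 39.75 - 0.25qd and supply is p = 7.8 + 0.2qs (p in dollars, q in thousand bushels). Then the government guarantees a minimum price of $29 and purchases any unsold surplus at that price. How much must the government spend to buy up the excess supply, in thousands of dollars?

1827

Rearranging demand gives qd = 159 - 4p; rearranging supply gives qs = 5p - 39. Setting quantity demanded equal to quantity supplied, 159 - 4p = 5p - 39, gives p* = 22 and q* = 71.
Because the floor (29) lies above the market-clearing price, it is binding.
At p = 29: qd = 159 - 4·29 = 43 and qs = 5·29 - 39 = 106.
Surplus = qs - qd = 63.
Government expenditure = surplus × support price = 63 × 29 = 1827.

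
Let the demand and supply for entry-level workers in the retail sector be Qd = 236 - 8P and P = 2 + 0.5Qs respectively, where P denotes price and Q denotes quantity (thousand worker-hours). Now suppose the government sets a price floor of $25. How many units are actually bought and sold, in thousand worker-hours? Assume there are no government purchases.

36

Rearranging supply gives Qs = 2P - 4. In a free market, 236 - 8P = 2P - 4 gives the equilibrium P* = 24, Q* = 44.
Since 25 > 24, the floor is binding.
At P = 25: Qd = 236 - 8·25 = 36 and Qs = 2·25 - 4 = 46.
The quantity actually transacted is the short side, demand: 36.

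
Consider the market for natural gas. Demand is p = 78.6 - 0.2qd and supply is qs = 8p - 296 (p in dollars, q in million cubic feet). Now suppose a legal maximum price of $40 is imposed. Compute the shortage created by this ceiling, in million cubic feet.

169

Rearranging demand gives qd = 393 - 5p. Without the control the market clears where 393 - 5p = 8p - 296, i.e. p* = 53 and q* = 128.
Because the ceiling (40) lies below the market-clearing price, it is binding.
At p = 40: qd = 393 - 5·40 = 193 and qs = 8·40 - 296 = 24.
Shortage = qd - qs = 193 - 24 = 169.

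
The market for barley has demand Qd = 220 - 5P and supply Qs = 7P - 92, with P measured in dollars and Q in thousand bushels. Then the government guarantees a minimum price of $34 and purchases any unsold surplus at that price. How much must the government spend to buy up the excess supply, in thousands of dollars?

In a free market, 220 - 5P = 7P - 92 gives the equilibrium P* = 26, Q* = 90.
Because the floor (34) lies above the market-clearing price, it is binding.
At P = 34: Qd = 220 - 5·34 = 50 and Qs = 7·34 - 92 = 146.
Surplus = Qs - Qd = 96.
Government expenditure = surplus × support price = 96 × 34 = 3264.

3264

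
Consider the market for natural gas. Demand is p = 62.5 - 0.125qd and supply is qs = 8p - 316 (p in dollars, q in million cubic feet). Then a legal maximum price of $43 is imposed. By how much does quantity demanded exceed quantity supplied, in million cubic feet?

128

Rearranging demand gives qd = 500 - 8p. Without the control the market clears where 500 - 8p = 8p - 316, i.e. p* = 51 and q* = 92.
Because the ceiling (43) lies below the market-clearing price, it is binding.
At p = 43: qd = 500 - 8·43 = 156 and qs = 8·43 - 316 = 28.
Shortage = qd - qs = 156 - 28 = 128.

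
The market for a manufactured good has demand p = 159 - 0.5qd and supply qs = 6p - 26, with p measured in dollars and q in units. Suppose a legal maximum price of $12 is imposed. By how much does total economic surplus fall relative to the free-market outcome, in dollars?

11532

Rearranging demand gives qd = 318 - 2p. Equilibrium: 318 - 2p = 6p - 26, so 344 = 8p and p* = 43, q* = 232.
Because the ceiling (12) lies below the market-clearing price, it is binding.
At p = 12: qd = 318 - 2·12 = 294 and qs = 6·12 - 26 = 46.
Quantity traded falls to 46. At q = 46 the demand price is (318 - 46)/2 = 136 and the supply price is (26 + 46)/6 = 12.
Deadweight loss = ½ · (136 - 12) · (232 - 46) = ½ · 124 · 186 = 11532.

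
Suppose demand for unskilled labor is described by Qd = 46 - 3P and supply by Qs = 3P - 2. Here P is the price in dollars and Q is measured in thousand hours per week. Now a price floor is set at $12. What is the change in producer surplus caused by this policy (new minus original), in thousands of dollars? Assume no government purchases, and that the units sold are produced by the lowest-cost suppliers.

Equilibrium: 46 - 3P = 3P - 2, so 48 = 6P and P* = 8, Q* = 22.
The floor of 12 is above the equilibrium price 8, so it binds.
At P = 12: Qd = 46 - 3·12 = 10 and Qs = 3·12 - 2 = 34.
Producer surplus without the control is ½ · (8 - 2/3) · 22 = 242/3.
With the floor, 10 units are sold at 12. The supply price at Q = 10 is 4, so PS = ½ · [(12 - 2/3) + (12 - 4)] · 10 = 290/3.
Change in producer surplus = 290/3 - 242/3 = 16.

16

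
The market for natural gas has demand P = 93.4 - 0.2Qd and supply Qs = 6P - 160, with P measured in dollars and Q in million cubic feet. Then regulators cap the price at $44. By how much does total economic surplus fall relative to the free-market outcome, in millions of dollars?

Rearranging demand gives Qd = 467 - 5P. Without the control the market clears where 467 - 5P = 6P - 160, i.e. P* = 57 and Q* = 182.
Since 44 < 57, the ceiling is binding.
At P = 44: Qd = 467 - 5·44 = 247 and Qs = 6·44 - 160 = 104.
Quantity traded falls to 104. At Q = 104 the demand price is (467 - 104)/5 = 72.6 and the supply price is (160 + 104)/6 = 44.
Deadweight loss = ½ · (72.6 - 44) · (182 - 104) = ½ · 28.6 · 78 = 1115.4.

1115.4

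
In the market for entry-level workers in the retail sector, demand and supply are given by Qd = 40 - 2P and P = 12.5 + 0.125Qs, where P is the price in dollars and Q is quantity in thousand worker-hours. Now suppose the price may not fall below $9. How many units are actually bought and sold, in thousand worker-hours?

12

Rearranging supply gives Qs = 8P - 100. Without the control the market clears where 40 - 2P = 8P - 100, i.e. P* = 14 and Q* = 12.
The floor of 9 is below the equilibrium price 14, so it is not binding; the market clears at P* = 14, Q* = 12.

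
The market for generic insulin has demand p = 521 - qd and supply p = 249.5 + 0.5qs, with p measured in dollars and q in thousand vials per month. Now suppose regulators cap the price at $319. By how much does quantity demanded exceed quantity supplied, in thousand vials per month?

63

Rearranging demand gives qd = 521 - p; rearranging supply gives qs = 2p - 499. In a free market, 521 - p = 2p - 499 gives the equilibrium p* = 340, q* = 181.
Because the ceiling (319) lies below the market-clearing price, it is binding.
At p = 319: qd = 521 - 319 = 202 and qs = 2·319 - 499 = 139.
Shortage = qd - qs = 202 - 139 = 63.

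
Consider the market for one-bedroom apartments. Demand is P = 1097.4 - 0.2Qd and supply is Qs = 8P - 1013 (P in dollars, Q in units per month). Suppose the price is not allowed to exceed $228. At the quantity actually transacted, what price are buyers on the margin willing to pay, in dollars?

Rearranging demand gives Qd = 5487 - 5P. In a free market, 5487 - 5P = 8P - 1013 gives the equilibrium P* = 500, Q* = 2987.
Because the ceiling (228) lies below the market-clearing price, it is binding.
At P = 228: Qd = 5487 - 5·228 = 4347 and Qs = 8·228 - 1013 = 811.
Only 811 units reach the market. On the demand curve, the marginal buyer's willingness to pay at Q = 811 is (5487 - 811)/5 = 935.2.

935.2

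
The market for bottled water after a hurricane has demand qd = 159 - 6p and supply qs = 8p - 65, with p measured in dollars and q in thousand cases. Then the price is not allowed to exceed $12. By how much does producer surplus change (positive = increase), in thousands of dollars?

In a free market, 159 - 6p = 8p - 65 gives the equilibrium p* = 16, q* = 63.
The ceiling of 12 is below the equilibrium price 16, so it binds.
At p = 12: qd = 159 - 6·12 = 87 and qs = 8·12 - 65 = 31.
Producer surplus without the control is ½ · (16 - 8.125) · 63 = 248.0625.
With the ceiling, producers sell 31 units at 12, so PS = ½ · (12 - 8.125) · 31 = 60.0625.
Change in producer surplus = 60.0625 - 248.0625 = -188.

-188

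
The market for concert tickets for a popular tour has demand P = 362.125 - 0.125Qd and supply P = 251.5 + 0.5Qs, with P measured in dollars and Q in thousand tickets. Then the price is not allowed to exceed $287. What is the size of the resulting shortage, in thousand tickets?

530

Rearranging demand gives Qd = 2897 - 8P; rearranging supply gives Qs = 2P - 503. In a free market, 2897 - 8P = 2P - 503 gives the equilibrium P* = 340, Q* = 177.
Since 287 < 340, the ceiling is binding.
At P = 287: Qd = 2897 - 8·287 = 601 and Qs = 2·287 - 503 = 71.
Shortage = Qd - Qs = 601 - 71 = 530.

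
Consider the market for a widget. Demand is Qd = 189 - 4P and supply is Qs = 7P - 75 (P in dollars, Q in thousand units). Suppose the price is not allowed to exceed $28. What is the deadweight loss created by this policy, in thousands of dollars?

0

Setting quantity demanded equal to quantity supplied, 189 - 4P = 7P - 75, gives P* = 24 and Q* = 93.
The ceiling of 28 is above the equilibrium price 24, so it is not binding; the market clears at P* = 24, Q* = 93.
Since the control does not bind, no trades are prevented and deadweight loss is zero.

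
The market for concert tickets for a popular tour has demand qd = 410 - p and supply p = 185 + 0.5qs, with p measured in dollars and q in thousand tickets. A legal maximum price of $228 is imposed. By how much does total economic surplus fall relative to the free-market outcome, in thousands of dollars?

3072

Rearranging supply gives qs = 2p - 370. Setting quantity demanded equal to quantity supplied, 410 - p = 2p - 370, gives p* = 260 and q* = 150.
Because the ceiling (228) lies below the market-clearing price, it is binding.
At p = 228: qd = 410 - 228 = 182 and qs = 2·228 - 370 = 86.
Quantity traded falls to 86. At q = 86 the demand price is 410 - 86 = 324 and the supply price is (370 + 86)/2 = 228.
Deadweight loss = ½ · (324 - 228) · (150 - 86) = ½ · 96 · 64 = 3072.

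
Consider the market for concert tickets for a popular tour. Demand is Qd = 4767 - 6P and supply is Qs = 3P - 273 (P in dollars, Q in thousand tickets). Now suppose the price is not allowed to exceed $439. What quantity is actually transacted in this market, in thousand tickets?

1044

Without the control the market clears where 4767 - 6P = 3P - 273, i.e. P* = 560 and Q* = 1407.
Because the ceiling (439) lies below the market-clearing price, it is binding.
At P = 439: Qd = 4767 - 6·439 = 2133 and Qs = 3·439 - 273 = 1044.
The quantity actually transacted is the short side, supply: 1044.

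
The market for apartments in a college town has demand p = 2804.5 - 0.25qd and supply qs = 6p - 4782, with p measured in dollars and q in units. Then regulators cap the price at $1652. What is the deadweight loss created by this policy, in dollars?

0

Rearranging demand gives qd = 11218 - 4p. Without the control the market clears where 11218 - 4p = 6p - 4782, i.e. p* = 1600 and q* = 4818.
The ceiling of 1652 is above the equilibrium price 1600, so it is not binding; the market clears at p* = 1600, q* = 4818.
Since the control does not bind, no trades are prevented and deadweight loss is zero.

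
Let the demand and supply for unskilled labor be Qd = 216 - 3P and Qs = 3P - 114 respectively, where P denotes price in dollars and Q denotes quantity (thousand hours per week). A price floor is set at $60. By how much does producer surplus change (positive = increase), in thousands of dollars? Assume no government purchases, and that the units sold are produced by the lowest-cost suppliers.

Setting quantity demanded equal to quantity supplied, 216 - 3P = 3P - 114, gives P* = 55 and Q* = 51.
Since 60 > 55, the floor is binding.
At P = 60: Qd = 216 - 3·60 = 36 and Qs = 3·60 - 114 = 66.
Producer surplus without the control is ½ · (55 - 38) · 51 = 433.5.
With the floor, 36 units are sold at 60. The supply price at Q = 36 is 50, so PS = ½ · [(60 - 38) + (60 - 50)] · 36 = 576.
Change in producer surplus = 576 - 433.5 = 142.5.

142.5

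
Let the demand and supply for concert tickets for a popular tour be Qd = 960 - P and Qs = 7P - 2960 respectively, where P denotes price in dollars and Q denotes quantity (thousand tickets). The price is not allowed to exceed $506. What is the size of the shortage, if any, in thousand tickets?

0

Equilibrium: 960 - P = 7P - 2960, so 3920 = 8P and P* = 490, Q* = 470.
Since 506 is above P* = 490, the ceiling does not bind and the free-market outcome prevails.
Since the control does not bind, there is no shortage.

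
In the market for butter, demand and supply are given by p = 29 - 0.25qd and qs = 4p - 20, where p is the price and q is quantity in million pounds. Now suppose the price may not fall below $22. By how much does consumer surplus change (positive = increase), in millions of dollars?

Rearranging demand gives qd = 116 - 4p. In a free market, 116 - 4p = 4p - 20 gives the equilibrium p* = 17, q* = 48.
Because the floor (22) lies above the market-clearing price, it is binding.
At p = 22: qd = 116 - 4·22 = 28 and qs = 4·22 - 20 = 68.
Consumer surplus without the control is ½ · (29 - 17) · 48 = 288.
With the floor, consumers buy 28 units at 22, so CS = ½ · (29 - 22) · 28 = 98.
Change in consumer surplus = 98 - 288 = -190.

-190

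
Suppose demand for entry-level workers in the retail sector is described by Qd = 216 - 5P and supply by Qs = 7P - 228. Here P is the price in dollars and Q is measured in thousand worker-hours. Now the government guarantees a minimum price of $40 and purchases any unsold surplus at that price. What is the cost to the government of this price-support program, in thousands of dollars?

In a free market, 216 - 5P = 7P - 228 gives the equilibrium P* = 37, Q* = 31.
Since 40 > 37, the floor is binding.
At P = 40: Qd = 216 - 5·40 = 16 and Qs = 7·40 - 228 = 52.
Surplus = Qs - Qd = 36.
Government expenditure = surplus × support price = 36 × 40 = 1440.

1440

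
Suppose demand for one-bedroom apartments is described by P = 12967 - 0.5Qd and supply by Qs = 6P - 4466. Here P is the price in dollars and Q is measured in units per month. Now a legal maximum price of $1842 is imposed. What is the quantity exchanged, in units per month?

Rearranging demand gives Qd = 25934 - 2P. In a free market, 25934 - 2P = 6P - 4466 gives the equilibrium P* = 3800, Q* = 18334.
Since 1842 < 3800, the ceiling is binding.
At P = 1842: Qd = 25934 - 2·1842 = 22250 and Qs = 6·1842 - 4466 = 6586.
The quantity actually transacted is the short side, supply: 6586.

6586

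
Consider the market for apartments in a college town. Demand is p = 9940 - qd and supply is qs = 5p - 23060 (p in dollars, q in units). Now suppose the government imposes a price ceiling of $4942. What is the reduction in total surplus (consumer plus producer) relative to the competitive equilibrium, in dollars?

Rearranging demand gives qd = 9940 - p. Equilibrium: 9940 - p = 5p - 23060, so 33000 = 6p and p* = 5500, q* = 4440.
Since 4942 < 5500, the ceiling is binding.
At p = 4942: qd = 9940 - 4942 = 4998 and qs = 5·4942 - 23060 = 1650.
Quantity traded falls to 1650. At q = 1650 the demand price is 9940 - 1650 = 8290 and the supply price is (23060 + 1650)/5 = 4942.
Deadweight loss = ½ · (8290 - 4942) · (4440 - 1650) = ½ · 3348 · 2790 = 4670460.

4670460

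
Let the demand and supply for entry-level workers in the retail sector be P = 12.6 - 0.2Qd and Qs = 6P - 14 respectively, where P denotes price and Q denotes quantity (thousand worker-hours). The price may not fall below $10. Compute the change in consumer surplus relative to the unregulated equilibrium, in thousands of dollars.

-61.5

Rearranging demand gives Qd = 63 - 5P. Setting quantity demanded equal to quantity supplied, 63 - 5P = 6P - 14, gives P* = 7 and Q* = 28.
The floor of 10 is above the equilibrium price 7, so it binds.
At P = 10: Qd = 63 - 5·10 = 13 and Qs = 6·10 - 14 = 46.
Consumer surplus without the control is ½ · (12.6 - 7) · 28 = 78.4.
With the floor, consumers buy 13 units at 10, so CS = ½ · (12.6 - 10) · 13 = 16.9.
Change in consumer surplus = 16.9 - 78.4 = -61.5.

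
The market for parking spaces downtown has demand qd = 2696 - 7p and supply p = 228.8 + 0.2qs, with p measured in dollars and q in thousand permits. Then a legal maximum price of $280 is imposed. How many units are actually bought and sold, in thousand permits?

256

Rearranging supply gives qs = 5p - 1144. Equilibrium: 2696 - 7p = 5p - 1144, so 3840 = 12p and p* = 320, q* = 456.
The ceiling of 280 is below the equilibrium price 320, so it binds.
At p = 280: qd = 2696 - 7·280 = 736 and qs = 5·280 - 1144 = 256.
The quantity actually transacted is the short side, supply: 256.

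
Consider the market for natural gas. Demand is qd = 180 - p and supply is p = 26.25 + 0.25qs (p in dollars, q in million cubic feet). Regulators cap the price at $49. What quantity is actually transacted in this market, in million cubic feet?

Rearranging supply gives qs = 4p - 105. Setting quantity demanded equal to quantity supplied, 180 - p = 4p - 105, gives p* = 57 and q* = 123.
Because the ceiling (49) lies below the market-clearing price, it is binding.
At p = 49: qd = 180 - 49 = 131 and qs = 4·49 - 105 = 91.
The quantity actually transacted is the short side, supply: 91.

91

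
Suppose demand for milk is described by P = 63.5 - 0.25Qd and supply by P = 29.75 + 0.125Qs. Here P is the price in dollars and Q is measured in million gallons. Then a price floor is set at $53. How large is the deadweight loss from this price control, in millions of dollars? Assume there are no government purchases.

Rearranging demand gives Qd = 254 - 4P; rearranging supply gives Qs = 8P - 238. Without the control the market clears where 254 - 4P = 8P - 238, i.e. P* = 41 and Q* = 90.
The floor of 53 is above the equilibrium price 41, so it binds.
At P = 53: Qd = 254 - 4·53 = 42 and Qs = 8·53 - 238 = 186.
Quantity traded falls to 42. At Q = 42 the demand price is (254 - 42)/4 = 53 and the supply price is (238 + 42)/8 = 35.
Deadweight loss = ½ · (53 - 35) · (90 - 42) = ½ · 18 · 48 = 432.

432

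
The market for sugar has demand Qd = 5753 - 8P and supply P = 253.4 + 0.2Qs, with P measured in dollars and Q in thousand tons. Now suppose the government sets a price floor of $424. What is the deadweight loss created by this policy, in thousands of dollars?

Rearranging supply gives Qs = 5P - 1267. Equilibrium: 5753 - 8P = 5P - 1267, so 7020 = 13P and P* = 540, Q* = 1433.
The floor of 424 is below the equilibrium price 540, so it is not binding; the market clears at P* = 540, Q* = 1433.
Since the control does not bind, no trades are prevented and deadweight loss is zero.

0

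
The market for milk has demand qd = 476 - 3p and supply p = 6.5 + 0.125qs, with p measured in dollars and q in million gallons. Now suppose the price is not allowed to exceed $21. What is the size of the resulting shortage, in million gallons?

Rearranging supply gives qs = 8p - 52. In a free market, 476 - 3p = 8p - 52 gives the equilibrium p* = 48, q* = 332.
Because the ceiling (21) lies below the market-clearing price, it is binding.
At p = 21: qd = 476 - 3·21 = 413 and qs = 8·21 - 52 = 116.
Shortage = qd - qs = 413 - 116 = 297.

297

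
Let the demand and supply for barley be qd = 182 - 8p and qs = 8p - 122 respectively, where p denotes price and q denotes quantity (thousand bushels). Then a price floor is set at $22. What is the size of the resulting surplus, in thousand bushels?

48

Setting quantity demanded equal to quantity supplied, 182 - 8p = 8p - 122, gives p* = 19 and q* = 30.
Because the floor (22) lies above the market-clearing price, it is binding.
At p = 22: qd = 182 - 8·22 = 6 and qs = 8·22 - 122 = 54.
Surplus = qs - qd = 54 - 6 = 48.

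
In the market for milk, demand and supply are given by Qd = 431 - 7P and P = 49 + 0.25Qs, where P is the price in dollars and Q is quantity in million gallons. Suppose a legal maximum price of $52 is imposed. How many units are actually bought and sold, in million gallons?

Rearranging supply gives Qs = 4P - 196. In a free market, 431 - 7P = 4P - 196 gives the equilibrium P* = 57, Q* = 32.
The ceiling of 52 is below the equilibrium price 57, so it binds.
At P = 52: Qd = 431 - 7·52 = 67 and Qs = 4·52 - 196 = 12.
The quantity actually transacted is the short side, supply: 12.

12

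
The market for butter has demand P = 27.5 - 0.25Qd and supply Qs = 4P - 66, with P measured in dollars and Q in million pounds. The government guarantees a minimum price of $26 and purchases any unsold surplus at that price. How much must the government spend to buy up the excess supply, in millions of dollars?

832

Rearranging demand gives Qd = 110 - 4P. In a free market, 110 - 4P = 4P - 66 gives the equilibrium P* = 22, Q* = 22.
Because the floor (26) lies above the market-clearing price, it is binding.
At P = 26: Qd = 110 - 4·26 = 6 and Qs = 4·26 - 66 = 38.
Surplus = Qs - Qd = 32.
Government expenditure = surplus × support price = 32 × 26 = 832.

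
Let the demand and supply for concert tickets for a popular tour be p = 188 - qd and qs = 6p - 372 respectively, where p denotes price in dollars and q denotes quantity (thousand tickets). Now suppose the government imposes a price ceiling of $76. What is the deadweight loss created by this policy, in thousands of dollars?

336

Rearranging demand gives qd = 188 - p. In a free market, 188 - p = 6p - 372 gives the equilibrium p* = 80, q* = 108.
Since 76 < 80, the ceiling is binding.
At p = 76: qd = 188 - 76 = 112 and qs = 6·76 - 372 = 84.
Quantity traded falls to 84. At q = 84 the demand price is 188 - 84 = 104 and the supply price is (372 + 84)/6 = 76.
Deadweight loss = ½ · (104 - 76) · (108 - 84) = ½ · 28 · 24 = 336.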